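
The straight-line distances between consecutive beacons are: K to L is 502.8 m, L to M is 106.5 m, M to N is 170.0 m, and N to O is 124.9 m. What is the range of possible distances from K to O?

The maximum is all hops collinear in one direction: 502.8 + 106.5 + 170.0 + 124.9 = 904.2.
The longest hop is 502.8; the others sum to 401.4. Folding the others back against it leaves at least 502.8 − 401.4 = 101.4.

101.4 ≤ KO ≤ 904.2 m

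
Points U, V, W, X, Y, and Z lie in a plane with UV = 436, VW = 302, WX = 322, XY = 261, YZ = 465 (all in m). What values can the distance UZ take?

The maximum is all hops collinear in one direction: 436 + 302 + 322 + 261 + 465 = 1786.
The longest hop is 465; the others sum to 1321. Since 465 ≤ 1321, the path can fold back on itself completely, so the minimum distance is 0.

0 ≤ UZ ≤ 1786 m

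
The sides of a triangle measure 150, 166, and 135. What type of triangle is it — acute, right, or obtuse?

acute

Compare the square of the longest side to the sum of squares of the other two: 135² + 150² = 40725 > 27556 = 166².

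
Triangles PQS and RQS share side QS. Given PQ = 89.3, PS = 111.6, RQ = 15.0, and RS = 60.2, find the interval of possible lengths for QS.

45.2 < QS < 75.2

From triangle PQS: |89.3 − 111.6| < QS < 89.3 + 111.6, i.e. 22.3 < QS < 200.9.
From triangle RQS: 45.2 < QS < 75.2.
Both must hold, so QS lies in the intersection.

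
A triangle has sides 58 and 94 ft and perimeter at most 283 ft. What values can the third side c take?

Triangle inequality alone gives 36 < c < 152.
The perimeter condition gives c ≤ 283 − 58 − 94 = 131.
Intersecting the two: 36 < c ≤ 131.

36 < c ≤ 131 ft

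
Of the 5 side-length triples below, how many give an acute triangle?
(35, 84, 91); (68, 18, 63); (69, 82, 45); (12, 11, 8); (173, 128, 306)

(35,84,91): 35²+84² = 8281 = 91² → right
(68,18,63): 18²+63² = 4293 < 4624 = 68² → obtuse
(69,82,45): 45²+69² = 6786 > 6724 = 82² → acute
(12,11,8): 8²+11² = 185 > 144 = 12² → acute
(173,128,306): 128+173 ≤ 306, not a triangle
2 of the 5 are acute.

2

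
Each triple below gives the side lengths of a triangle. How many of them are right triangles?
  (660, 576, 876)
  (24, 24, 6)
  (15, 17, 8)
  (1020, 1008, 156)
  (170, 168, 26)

(660,576,876): 576²+660² = 767376 = 876² → right
(24,24,6): 6²+24² = 612 > 576 = 24² → acute
(15,17,8): 8²+15² = 289 = 17² → right
(1020,1008,156): 156²+1008² = 1040400 = 1020² → right
(170,168,26): 26²+168² = 28900 = 170² → right
4 of the 5 are right.

4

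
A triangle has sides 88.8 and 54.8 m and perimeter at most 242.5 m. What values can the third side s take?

34.0 < s ≤ 98.9 m

Triangle inequality alone gives 34.0 < s < 143.6.
The perimeter condition gives s ≤ 242.5 − 88.8 − 54.8 = 98.9.
Intersecting the two: 34.0 < s ≤ 98.9.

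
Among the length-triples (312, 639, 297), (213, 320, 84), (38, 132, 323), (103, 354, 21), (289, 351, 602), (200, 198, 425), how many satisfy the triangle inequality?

1

(297,312,639): 297+312 ≤ 639 → not valid
(84,213,320): 84+213 ≤ 320 → not valid
(38,132,323): 38+132 ≤ 323 → not valid
(21,103,354): 21+103 ≤ 354 → not valid
(289,351,602): 289+351 > 602 → valid
(198,200,425): 198+200 ≤ 425 → not valid
1 of the 6 triples forms a triangle.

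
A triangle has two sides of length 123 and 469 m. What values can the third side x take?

By the triangle inequality, x must be less than 123 + 469 = 592 and greater than |123 − 469| = 346.

346 < x < 592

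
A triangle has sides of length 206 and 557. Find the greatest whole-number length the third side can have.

762

The third side must be strictly less than 206 + 557 = 763.
The largest integer below 763 is 762.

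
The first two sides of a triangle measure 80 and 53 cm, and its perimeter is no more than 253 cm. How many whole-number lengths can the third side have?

93

Triangle inequality: 27 < x < 133. Perimeter ≤ 253 gives x ≤ 253 − 80 − 53 = 120.
So 27 < x ≤ 120; integers 28 through 120: 93 values.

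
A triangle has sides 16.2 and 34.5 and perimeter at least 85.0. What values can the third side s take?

Triangle inequality alone gives 18.3 < s < 50.7.
The perimeter condition gives s ≥ 85.0 − 16.2 − 34.5 = 34.3.
Intersecting the two: 34.3 ≤ s < 50.7.

34.3 ≤ s < 50.7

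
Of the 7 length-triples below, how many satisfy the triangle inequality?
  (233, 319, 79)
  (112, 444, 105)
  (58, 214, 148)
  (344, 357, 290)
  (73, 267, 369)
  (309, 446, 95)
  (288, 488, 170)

1

(79,233,319): 79+233 ≤ 319 → not valid
(105,112,444): 105+112 ≤ 444 → not valid
(58,148,214): 58+148 ≤ 214 → not valid
(290,344,357): 290+344 > 357 → valid
(73,267,369): 73+267 ≤ 369 → not valid
(95,309,446): 95+309 ≤ 446 → not valid
(170,288,488): 170+288 ≤ 488 → not valid
1 of the 7 triples forms a triangle.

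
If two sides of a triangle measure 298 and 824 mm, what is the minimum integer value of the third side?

527

The third side must be strictly greater than |298 − 824| = 526.
The smallest integer above 526 is 527.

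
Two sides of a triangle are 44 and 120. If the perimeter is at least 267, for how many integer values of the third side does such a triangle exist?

Triangle inequality: 76 < x < 164. Perimeter ≥ 267 gives x ≥ 267 − 44 − 120 = 103.
So 103 ≤ x < 164; integers 103 through 163: 61 values.

61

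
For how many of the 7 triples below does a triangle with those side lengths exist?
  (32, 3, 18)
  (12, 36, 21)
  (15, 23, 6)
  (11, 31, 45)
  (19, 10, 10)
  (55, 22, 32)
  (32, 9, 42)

(3,18,32): 3+18 ≤ 32 → not valid
(12,21,36): 12+21 ≤ 36 → not valid
(6,15,23): 6+15 ≤ 23 → not valid
(11,31,45): 11+31 ≤ 45 → not valid
(10,10,19): 10+10 > 19 → valid
(22,32,55): 22+32 ≤ 55 → not valid
(9,32,42): 9+32 ≤ 42 → not valid
1 of the 7 triples forms a triangle.

1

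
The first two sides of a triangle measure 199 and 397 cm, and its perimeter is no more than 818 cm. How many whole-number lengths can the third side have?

Triangle inequality: 198 < x < 596. Perimeter ≤ 818 gives x ≤ 818 − 199 − 397 = 222.
So 198 < x ≤ 222; integers 199 through 222: 24 values.

24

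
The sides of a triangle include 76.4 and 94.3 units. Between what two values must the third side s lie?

By the triangle inequality, s must be less than 76.4 + 94.3 = 170.7 and greater than |76.4 − 94.3| = 17.9.

17.9 < s < 170.7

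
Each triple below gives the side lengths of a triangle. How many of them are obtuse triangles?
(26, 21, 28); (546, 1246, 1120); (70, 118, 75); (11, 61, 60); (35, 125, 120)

1

(26,21,28): 21²+26² = 1117 > 784 = 28² → acute
(546,1246,1120): 546²+1120² = 1552516 = 1246² → right
(70,118,75): 70²+75² = 10525 < 13924 = 118² → obtuse
(11,61,60): 11²+60² = 3721 = 61² → right
(35,125,120): 35²+120² = 15625 = 125² → right
1 of the 5 is obtuse.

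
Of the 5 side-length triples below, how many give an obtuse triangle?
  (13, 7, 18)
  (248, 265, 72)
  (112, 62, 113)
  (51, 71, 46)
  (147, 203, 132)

4

(13,7,18): 7²+13² = 218 < 324 = 18² → obtuse
(248,265,72): 72²+248² = 66688 < 70225 = 265² → obtuse
(112,62,113): 62²+112² = 16388 > 12769 = 113² → acute
(51,71,46): 46²+51² = 4717 < 5041 = 71² → obtuse
(147,203,132): 132²+147² = 39033 < 41209 = 203² → obtuse
4 of the 5 are obtuse.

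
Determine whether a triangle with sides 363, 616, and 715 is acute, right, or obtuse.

right

Compare the square of the longest side to the sum of squares of the other two: 363² + 616² = 511225 = 715².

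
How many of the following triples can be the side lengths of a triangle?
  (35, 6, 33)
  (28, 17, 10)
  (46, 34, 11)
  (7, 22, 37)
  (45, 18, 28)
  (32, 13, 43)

3

(6,33,35): 6+33 > 35 → valid
(10,17,28): 10+17 ≤ 28 → not valid
(11,34,46): 11+34 ≤ 46 → not valid
(7,22,37): 7+22 ≤ 37 → not valid
(18,28,45): 18+28 > 45 → valid
(13,32,43): 13+32 > 43 → valid
3 of the 6 triples form a triangle.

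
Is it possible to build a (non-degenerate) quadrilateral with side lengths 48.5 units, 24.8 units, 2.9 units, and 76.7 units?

For a quadrilateral, each side must be shorter than the sum of the others.
Here the longest side is 76.7, but the remaining 3 sides sum to only 76.2.

No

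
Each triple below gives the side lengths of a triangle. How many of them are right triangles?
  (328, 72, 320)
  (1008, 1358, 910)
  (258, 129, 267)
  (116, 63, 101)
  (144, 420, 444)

(328,72,320): 72²+320² = 107584 = 328² → right
(1008,1358,910): 910²+1008² = 1844164 = 1358² → right
(258,129,267): 129²+258² = 83205 > 71289 = 267² → acute
(116,63,101): 63²+101² = 14170 > 13456 = 116² → acute
(144,420,444): 144²+420² = 197136 = 444² → right
3 of the 5 are right.

3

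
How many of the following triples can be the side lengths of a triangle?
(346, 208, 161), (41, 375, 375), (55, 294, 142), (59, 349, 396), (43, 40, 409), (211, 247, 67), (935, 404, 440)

4

(161,208,346): 161+208 > 346 → valid
(41,375,375): 41+375 > 375 → valid
(55,142,294): 55+142 ≤ 294 → not valid
(59,349,396): 59+349 > 396 → valid
(40,43,409): 40+43 ≤ 409 → not valid
(67,211,247): 67+211 > 247 → valid
(404,440,935): 404+440 ≤ 935 → not valid
4 of the 7 triples form a triangle.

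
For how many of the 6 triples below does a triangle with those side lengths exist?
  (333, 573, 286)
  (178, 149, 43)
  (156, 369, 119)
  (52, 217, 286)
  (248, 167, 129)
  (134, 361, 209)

3

(286,333,573): 286+333 > 573 → valid
(43,149,178): 43+149 > 178 → valid
(119,156,369): 119+156 ≤ 369 → not valid
(52,217,286): 52+217 ≤ 286 → not valid
(129,167,248): 129+167 > 248 → valid
(134,209,361): 134+209 ≤ 361 → not valid
3 of the 6 triples form a triangle.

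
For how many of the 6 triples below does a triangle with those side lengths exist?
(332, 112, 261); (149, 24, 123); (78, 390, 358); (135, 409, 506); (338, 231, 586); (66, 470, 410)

4

(112,261,332): 112+261 > 332 → valid
(24,123,149): 24+123 ≤ 149 → not valid
(78,358,390): 78+358 > 390 → valid
(135,409,506): 135+409 > 506 → valid
(231,338,586): 231+338 ≤ 586 → not valid
(66,410,470): 66+410 > 470 → valid
4 of the 6 triples form a triangle.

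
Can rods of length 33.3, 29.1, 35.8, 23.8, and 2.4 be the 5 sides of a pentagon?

Yes

A pentagon exists iff every side is shorter than the sum of the others — equivalently, the longest side is less than the sum of the rest.
Longest side 35.8 < 88.6 (sum of the remaining 4), so yes.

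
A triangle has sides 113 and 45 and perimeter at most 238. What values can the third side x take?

68 < x ≤ 80

Triangle inequality alone gives 68 < x < 158.
The perimeter condition gives x ≤ 238 − 113 − 45 = 80.
Intersecting the two: 68 < x ≤ 80.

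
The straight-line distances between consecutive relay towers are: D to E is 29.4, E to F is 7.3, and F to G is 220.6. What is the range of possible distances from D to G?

The maximum is all hops collinear in one direction: 29.4 + 7.3 + 220.6 = 257.3.
The longest hop is 220.6; the others sum to 36.7. Folding the others back against it leaves at least 220.6 − 36.7 = 183.9.

183.9 ≤ DG ≤ 257.3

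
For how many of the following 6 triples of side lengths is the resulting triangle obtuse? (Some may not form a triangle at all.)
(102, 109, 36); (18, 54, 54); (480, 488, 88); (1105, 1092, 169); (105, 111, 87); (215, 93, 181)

(102,109,36): 36²+102² = 11700 < 11881 = 109² → obtuse
(18,54,54): 18²+54² = 3240 > 2916 = 54² → acute
(480,488,88): 88²+480² = 238144 = 488² → right
(1105,1092,169): 169²+1092² = 1221025 = 1105² → right
(105,111,87): 87²+105² = 18594 > 12321 = 111² → acute
(215,93,181): 93²+181² = 41410 < 46225 = 215² → obtuse
2 of the 6 are obtuse.

2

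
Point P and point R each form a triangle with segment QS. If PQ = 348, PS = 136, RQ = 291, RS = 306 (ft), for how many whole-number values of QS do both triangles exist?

271

From triangle PQS: 212 < QS < 484.
From triangle RQS: 15 < QS < 597.
Intersection: 212 < QS < 484, so integers 213 through 483: 271 values.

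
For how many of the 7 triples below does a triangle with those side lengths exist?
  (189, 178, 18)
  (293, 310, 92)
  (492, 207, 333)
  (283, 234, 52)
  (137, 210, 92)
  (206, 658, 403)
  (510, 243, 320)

6

(18,178,189): 18+178 > 189 → valid
(92,293,310): 92+293 > 310 → valid
(207,333,492): 207+333 > 492 → valid
(52,234,283): 52+234 > 283 → valid
(92,137,210): 92+137 > 210 → valid
(206,403,658): 206+403 ≤ 658 → not valid
(243,320,510): 243+320 > 510 → valid
6 of the 7 triples form a triangle.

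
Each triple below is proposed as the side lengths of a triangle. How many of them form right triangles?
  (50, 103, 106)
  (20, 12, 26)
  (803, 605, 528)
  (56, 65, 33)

2

(50,103,106): 50²+103² = 13109 > 11236 = 106² → acute
(20,12,26): 12²+20² = 544 < 676 = 26² → obtuse
(803,605,528): 528²+605² = 644809 = 803² → right
(56,65,33): 33²+56² = 4225 = 65² → right
2 of the 4 are right.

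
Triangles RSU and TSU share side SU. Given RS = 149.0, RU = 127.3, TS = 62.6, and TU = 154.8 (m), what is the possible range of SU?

92.2 < SU < 217.4

From triangle RSU: |149.0 − 127.3| < SU < 149.0 + 127.3, i.e. 21.7 < SU < 276.3.
From triangle TSU: 92.2 < SU < 217.4.
Both must hold, so SU lies in the intersection.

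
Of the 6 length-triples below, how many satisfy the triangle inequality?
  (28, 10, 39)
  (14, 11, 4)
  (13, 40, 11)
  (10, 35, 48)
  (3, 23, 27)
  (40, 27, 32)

2

(10,28,39): 10+28 ≤ 39 → not valid
(4,11,14): 4+11 > 14 → valid
(11,13,40): 11+13 ≤ 40 → not valid
(10,35,48): 10+35 ≤ 48 → not valid
(3,23,27): 3+23 ≤ 27 → not valid
(27,32,40): 27+32 > 40 → valid
2 of the 6 triples form a triangle.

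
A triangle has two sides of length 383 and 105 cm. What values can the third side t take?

By the triangle inequality, t must be less than 383 + 105 = 488 and greater than |383 − 105| = 278.

278 < t < 488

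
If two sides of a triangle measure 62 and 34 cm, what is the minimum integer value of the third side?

29

The third side must be strictly greater than |62 − 34| = 28.
The smallest integer above 28 is 29.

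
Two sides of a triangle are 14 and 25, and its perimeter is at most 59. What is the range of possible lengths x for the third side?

11 < x ≤ 20

Triangle inequality alone gives 11 < x < 39.
The perimeter condition gives x ≤ 59 − 14 − 25 = 20.
Intersecting the two: 11 < x ≤ 20.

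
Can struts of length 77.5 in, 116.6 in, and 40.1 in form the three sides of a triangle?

Yes

The longest side is 116.6, and the other two sum to 117.6.
Since 117.6 > 116.6, the triangle inequality holds.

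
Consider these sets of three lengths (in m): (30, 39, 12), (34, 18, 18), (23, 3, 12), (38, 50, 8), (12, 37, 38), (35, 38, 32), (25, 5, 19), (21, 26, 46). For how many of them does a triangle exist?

5

(12,30,39): 12+30 > 39 → valid
(18,18,34): 18+18 > 34 → valid
(3,12,23): 3+12 ≤ 23 → not valid
(8,38,50): 8+38 ≤ 50 → not valid
(12,37,38): 12+37 > 38 → valid
(32,35,38): 32+35 > 38 → valid
(5,19,25): 5+19 ≤ 25 → not valid
(21,26,46): 21+26 > 46 → valid
5 of the 8 triples form a triangle.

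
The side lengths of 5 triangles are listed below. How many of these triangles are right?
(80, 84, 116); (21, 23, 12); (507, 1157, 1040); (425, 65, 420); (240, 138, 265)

(80,84,116): 80²+84² = 13456 = 116² → right
(21,23,12): 12²+21² = 585 > 529 = 23² → acute
(507,1157,1040): 507²+1040² = 1338649 = 1157² → right
(425,65,420): 65²+420² = 180625 = 425² → right
(240,138,265): 138²+240² = 76644 > 70225 = 265² → acute
3 of the 5 are right.

3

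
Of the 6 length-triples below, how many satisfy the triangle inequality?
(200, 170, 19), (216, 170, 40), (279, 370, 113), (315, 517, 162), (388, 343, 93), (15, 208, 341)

2

(19,170,200): 19+170 ≤ 200 → not valid
(40,170,216): 40+170 ≤ 216 → not valid
(113,279,370): 113+279 > 370 → valid
(162,315,517): 162+315 ≤ 517 → not valid
(93,343,388): 93+343 > 388 → valid
(15,208,341): 15+208 ≤ 341 → not valid
2 of the 6 triples form a triangle.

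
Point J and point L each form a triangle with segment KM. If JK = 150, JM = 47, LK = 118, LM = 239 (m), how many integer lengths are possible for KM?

75

From triangle JKM: 103 < KM < 197.
From triangle LKM: 121 < KM < 357.
Intersection: 121 < KM < 197, so integers 122 through 196: 75 values.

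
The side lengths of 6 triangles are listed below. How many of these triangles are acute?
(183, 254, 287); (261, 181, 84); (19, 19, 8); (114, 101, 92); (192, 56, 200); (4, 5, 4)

(183,254,287): 183²+254² = 98005 > 82369 = 287² → acute
(261,181,84): 84²+181² = 39817 < 68121 = 261² → obtuse
(19,19,8): 8²+19² = 425 > 361 = 19² → acute
(114,101,92): 92²+101² = 18665 > 12996 = 114² → acute
(192,56,200): 56²+192² = 40000 = 200² → right
(4,5,4): 4²+4² = 32 > 25 = 5² → acute
4 of the 6 are acute.

4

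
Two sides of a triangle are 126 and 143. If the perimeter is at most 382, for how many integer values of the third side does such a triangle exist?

Triangle inequality: 17 < x < 269. Perimeter ≤ 382 gives x ≤ 382 − 126 − 143 = 113.
So 17 < x ≤ 113; integers 18 through 113: 96 values.

96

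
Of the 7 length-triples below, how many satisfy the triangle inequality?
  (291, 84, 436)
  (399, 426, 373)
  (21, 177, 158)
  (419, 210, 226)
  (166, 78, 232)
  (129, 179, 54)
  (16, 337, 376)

(84,291,436): 84+291 ≤ 436 → not valid
(373,399,426): 373+399 > 426 → valid
(21,158,177): 21+158 > 177 → valid
(210,226,419): 210+226 > 419 → valid
(78,166,232): 78+166 > 232 → valid
(54,129,179): 54+129 > 179 → valid
(16,337,376): 16+337 ≤ 376 → not valid
5 of the 7 triples form a triangle.

5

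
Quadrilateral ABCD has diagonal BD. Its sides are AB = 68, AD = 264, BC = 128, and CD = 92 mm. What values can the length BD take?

From triangle ABD: |68 − 264| < BD < 68 + 264, i.e. 196 < BD < 332.
From triangle CBD: 36 < BD < 220.
Both must hold, so BD lies in the intersection.

196 < BD < 220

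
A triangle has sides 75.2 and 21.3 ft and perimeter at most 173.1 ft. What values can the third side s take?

Triangle inequality alone gives 53.9 < s < 96.5.
The perimeter condition gives s ≤ 173.1 − 75.2 − 21.3 = 76.6.
Intersecting the two: 53.9 < s ≤ 76.6.

53.9 < s ≤ 76.6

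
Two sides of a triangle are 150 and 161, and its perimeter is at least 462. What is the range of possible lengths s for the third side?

Triangle inequality alone gives 11 < s < 311.
The perimeter condition gives s ≥ 462 − 150 − 161 = 151.
Intersecting the two: 151 ≤ s < 311.

151 ≤ s < 311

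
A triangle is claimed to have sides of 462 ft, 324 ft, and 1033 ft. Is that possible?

No

The longest side is 1033, but the other two sum to only 786.
786 < 1033, so the triangle inequality fails.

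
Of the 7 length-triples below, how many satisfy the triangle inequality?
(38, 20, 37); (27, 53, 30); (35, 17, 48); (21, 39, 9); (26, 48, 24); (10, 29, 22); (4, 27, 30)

(20,37,38): 20+37 > 38 → valid
(27,30,53): 27+30 > 53 → valid
(17,35,48): 17+35 > 48 → valid
(9,21,39): 9+21 ≤ 39 → not valid
(24,26,48): 24+26 > 48 → valid
(10,22,29): 10+22 > 29 → valid
(4,27,30): 4+27 > 30 → valid
6 of the 7 triples form a triangle.

6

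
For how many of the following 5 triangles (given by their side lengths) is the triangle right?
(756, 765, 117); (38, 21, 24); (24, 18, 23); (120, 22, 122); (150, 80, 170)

(756,765,117): 117²+756² = 585225 = 765² → right
(38,21,24): 21²+24² = 1017 < 1444 = 38² → obtuse
(24,18,23): 18²+23² = 853 > 576 = 24² → acute
(120,22,122): 22²+120² = 14884 = 122² → right
(150,80,170): 80²+150² = 28900 = 170² → right
3 of the 5 are right.

3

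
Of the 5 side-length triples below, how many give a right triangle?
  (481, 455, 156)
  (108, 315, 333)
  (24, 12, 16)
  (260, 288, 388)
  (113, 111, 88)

(481,455,156): 156²+455² = 231361 = 481² → right
(108,315,333): 108²+315² = 110889 = 333² → right
(24,12,16): 12²+16² = 400 < 576 = 24² → obtuse
(260,288,388): 260²+288² = 150544 = 388² → right
(113,111,88): 88²+111² = 20065 > 12769 = 113² → acute
3 of the 5 are right.

3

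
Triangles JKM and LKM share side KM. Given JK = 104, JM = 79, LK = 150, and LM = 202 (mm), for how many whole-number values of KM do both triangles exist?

130

From triangle JKM: 25 < KM < 183.
From triangle LKM: 52 < KM < 352.
Intersection: 52 < KM < 183, so integers 53 through 182: 130 values.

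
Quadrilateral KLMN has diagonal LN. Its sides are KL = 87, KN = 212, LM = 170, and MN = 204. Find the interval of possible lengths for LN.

From triangle KLN: |87 − 212| < LN < 87 + 212, i.e. 125 < LN < 299.
From triangle MLN: 34 < LN < 374.
Both must hold, so LN lies in the intersection.

125 < LN < 299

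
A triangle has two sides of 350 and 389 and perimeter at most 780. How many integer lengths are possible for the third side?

Triangle inequality: 39 < x < 739. Perimeter ≤ 780 gives x ≤ 780 − 350 − 389 = 41.
So 39 < x ≤ 41; integers 40 through 41: 2 values.

2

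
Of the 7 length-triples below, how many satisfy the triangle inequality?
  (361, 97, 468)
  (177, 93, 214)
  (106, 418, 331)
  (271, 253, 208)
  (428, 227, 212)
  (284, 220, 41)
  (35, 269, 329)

(97,361,468): 97+361 ≤ 468 → not valid
(93,177,214): 93+177 > 214 → valid
(106,331,418): 106+331 > 418 → valid
(208,253,271): 208+253 > 271 → valid
(212,227,428): 212+227 > 428 → valid
(41,220,284): 41+220 ≤ 284 → not valid
(35,269,329): 35+269 ≤ 329 → not valid
4 of the 7 triples form a triangle.

4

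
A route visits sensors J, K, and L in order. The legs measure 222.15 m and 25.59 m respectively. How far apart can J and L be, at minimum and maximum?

196.56 ≤ JL ≤ 247.74 m

By the triangle inequality, |222.15 − 25.59| ≤ JL ≤ 222.15 + 25.59.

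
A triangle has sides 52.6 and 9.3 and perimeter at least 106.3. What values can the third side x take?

44.4 ≤ x < 61.9

Triangle inequality alone gives 43.3 < x < 61.9.
The perimeter condition gives x ≥ 106.3 − 52.6 − 9.3 = 44.4.
Intersecting the two: 44.4 ≤ x < 61.9.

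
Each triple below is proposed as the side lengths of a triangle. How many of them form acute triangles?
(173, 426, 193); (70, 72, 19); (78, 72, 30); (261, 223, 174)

2

(173,426,193): 173+193 ≤ 426, not a triangle
(70,72,19): 19²+70² = 5261 > 5184 = 72² → acute
(78,72,30): 30²+72² = 6084 = 78² → right
(261,223,174): 174²+223² = 80005 > 68121 = 261² → acute
2 of the 4 are acute.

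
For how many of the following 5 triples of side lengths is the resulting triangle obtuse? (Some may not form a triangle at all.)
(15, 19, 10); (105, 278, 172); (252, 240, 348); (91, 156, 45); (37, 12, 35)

(15,19,10): 10²+15² = 325 < 361 = 19² → obtuse
(105,278,172): 105+172 ≤ 278, not a triangle
(252,240,348): 240²+252² = 121104 = 348² → right
(91,156,45): 45+91 ≤ 156, not a triangle
(37,12,35): 12²+35² = 1369 = 37² → right
1 of the 5 is obtuse.

1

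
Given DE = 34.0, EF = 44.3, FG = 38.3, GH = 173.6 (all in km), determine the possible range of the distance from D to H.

The maximum is all hops collinear in one direction: 34.0 + 44.3 + 38.3 + 173.6 = 290.2.
The longest hop is 173.6; the others sum to 116.6. Folding the others back against it leaves at least 173.6 − 116.6 = 57.0.

57.0 ≤ DH ≤ 290.2 km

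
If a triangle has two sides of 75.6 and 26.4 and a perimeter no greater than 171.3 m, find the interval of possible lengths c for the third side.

49.2 < c ≤ 69.3

Triangle inequality alone gives 49.2 < c < 102.0.
The perimeter condition gives c ≤ 171.3 − 75.6 − 26.4 = 69.3.
Intersecting the two: 49.2 < c ≤ 69.3.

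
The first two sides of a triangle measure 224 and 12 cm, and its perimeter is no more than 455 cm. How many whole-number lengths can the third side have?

Triangle inequality: 212 < x < 236. Perimeter ≤ 455 gives x ≤ 455 − 224 − 12 = 219.
So 212 < x ≤ 219; integers 213 through 219: 7 values.

7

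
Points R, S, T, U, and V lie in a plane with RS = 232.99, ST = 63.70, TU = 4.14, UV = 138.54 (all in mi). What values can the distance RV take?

26.61 ≤ RV ≤ 439.37 mi

The maximum is all hops collinear in one direction: 232.99 + 63.70 + 4.14 + 138.54 = 439.37.
The longest hop is 232.99; the others sum to 206.38. Folding the others back against it leaves at least 232.99 − 206.38 = 26.61.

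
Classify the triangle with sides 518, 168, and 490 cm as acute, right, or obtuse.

Compare the square of the longest side to the sum of squares of the other two: 168² + 490² = 268324 = 518².

right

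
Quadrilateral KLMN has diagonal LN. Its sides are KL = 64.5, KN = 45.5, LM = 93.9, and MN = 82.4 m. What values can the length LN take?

From triangle KLN: |64.5 − 45.5| < LN < 64.5 + 45.5, i.e. 19.0 < LN < 110.0.
From triangle MLN: 11.5 < LN < 176.3.
Both must hold, so LN lies in the intersection.

19.0 < LN < 110.0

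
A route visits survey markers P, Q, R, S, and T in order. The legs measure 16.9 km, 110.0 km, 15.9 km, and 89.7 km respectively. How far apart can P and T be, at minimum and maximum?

The maximum is all hops collinear in one direction: 16.9 + 110.0 + 15.9 + 89.7 = 232.5.
The longest hop is 110.0; the others sum to 122.5. Since 110.0 ≤ 122.5, the path can fold back on itself completely, so the minimum distance is 0.

0 ≤ PT ≤ 232.5 km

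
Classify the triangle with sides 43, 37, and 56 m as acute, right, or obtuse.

acute

Compare the square of the longest side to the sum of squares of the other two: 37² + 43² = 3218 > 3136 = 56².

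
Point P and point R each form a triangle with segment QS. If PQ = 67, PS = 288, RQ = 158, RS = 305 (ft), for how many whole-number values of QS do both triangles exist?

From triangle PQS: 221 < QS < 355.
From triangle RQS: 147 < QS < 463.
Intersection: 221 < QS < 355, so integers 222 through 354: 133 values.

133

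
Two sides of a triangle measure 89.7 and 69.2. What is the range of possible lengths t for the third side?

By the triangle inequality, t must be less than 89.7 + 69.2 = 158.9 and greater than |89.7 − 69.2| = 20.5.

20.5 < t < 158.9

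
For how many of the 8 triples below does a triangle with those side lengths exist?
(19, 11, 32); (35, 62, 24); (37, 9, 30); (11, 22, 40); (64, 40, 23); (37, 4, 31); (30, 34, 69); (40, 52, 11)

(11,19,32): 11+19 ≤ 32 → not valid
(24,35,62): 24+35 ≤ 62 → not valid
(9,30,37): 9+30 > 37 → valid
(11,22,40): 11+22 ≤ 40 → not valid
(23,40,64): 23+40 ≤ 64 → not valid
(4,31,37): 4+31 ≤ 37 → not valid
(30,34,69): 30+34 ≤ 69 → not valid
(11,40,52): 11+40 ≤ 52 → not valid
1 of the 8 triples forms a triangle.

1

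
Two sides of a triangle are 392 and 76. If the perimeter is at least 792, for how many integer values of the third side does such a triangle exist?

Triangle inequality: 316 < x < 468. Perimeter ≥ 792 gives x ≥ 792 − 392 − 76 = 324.
So 324 ≤ x < 468; integers 324 through 467: 144 values.

144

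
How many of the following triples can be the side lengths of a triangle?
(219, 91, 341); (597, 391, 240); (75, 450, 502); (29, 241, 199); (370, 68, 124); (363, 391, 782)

(91,219,341): 91+219 ≤ 341 → not valid
(240,391,597): 240+391 > 597 → valid
(75,450,502): 75+450 > 502 → valid
(29,199,241): 29+199 ≤ 241 → not valid
(68,124,370): 68+124 ≤ 370 → not valid
(363,391,782): 363+391 ≤ 782 → not valid
2 of the 6 triples form a triangle.

2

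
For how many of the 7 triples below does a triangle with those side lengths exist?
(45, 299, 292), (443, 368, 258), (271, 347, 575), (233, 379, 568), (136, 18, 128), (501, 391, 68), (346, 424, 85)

6

(45,292,299): 45+292 > 299 → valid
(258,368,443): 258+368 > 443 → valid
(271,347,575): 271+347 > 575 → valid
(233,379,568): 233+379 > 568 → valid
(18,128,136): 18+128 > 136 → valid
(68,391,501): 68+391 ≤ 501 → not valid
(85,346,424): 85+346 > 424 → valid
6 of the 7 triples form a triangle.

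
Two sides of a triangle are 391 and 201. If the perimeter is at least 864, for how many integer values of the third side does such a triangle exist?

Triangle inequality: 190 < x < 592. Perimeter ≥ 864 gives x ≥ 864 − 391 − 201 = 272.
So 272 ≤ x < 592; integers 272 through 591: 320 values.

320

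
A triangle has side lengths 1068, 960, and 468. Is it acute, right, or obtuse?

Compare the square of the longest side to the sum of squares of the other two: 468² + 960² = 1140624 = 1068².

right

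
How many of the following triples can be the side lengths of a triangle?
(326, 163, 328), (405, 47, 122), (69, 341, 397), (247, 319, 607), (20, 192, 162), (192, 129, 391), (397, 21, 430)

2

(163,326,328): 163+326 > 328 → valid
(47,122,405): 47+122 ≤ 405 → not valid
(69,341,397): 69+341 > 397 → valid
(247,319,607): 247+319 ≤ 607 → not valid
(20,162,192): 20+162 ≤ 192 → not valid
(129,192,391): 129+192 ≤ 391 → not valid
(21,397,430): 21+397 ≤ 430 → not valid
2 of the 7 triples form a triangle.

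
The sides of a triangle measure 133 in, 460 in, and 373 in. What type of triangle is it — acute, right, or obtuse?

obtuse

Compare the square of the longest side to the sum of squares of the other two: 133² + 373² = 156818 < 211600 = 460².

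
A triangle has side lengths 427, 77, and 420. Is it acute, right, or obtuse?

right

Compare the square of the longest side to the sum of squares of the other two: 77² + 420² = 182329 = 427².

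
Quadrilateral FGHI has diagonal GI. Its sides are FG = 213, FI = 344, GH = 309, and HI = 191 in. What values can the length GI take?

From triangle FGI: |213 − 344| < GI < 213 + 344, i.e. 131 < GI < 557.
From triangle HGI: 118 < GI < 500.
Both must hold, so GI lies in the intersection.

131 < GI < 500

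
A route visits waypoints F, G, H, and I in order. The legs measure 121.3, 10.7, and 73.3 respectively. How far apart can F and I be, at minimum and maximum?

37.3 ≤ FI ≤ 205.3

The maximum is all hops collinear in one direction: 121.3 + 10.7 + 73.3 = 205.3.
The longest hop is 121.3; the others sum to 84.0. Folding the others back against it leaves at least 121.3 − 84.0 = 37.3.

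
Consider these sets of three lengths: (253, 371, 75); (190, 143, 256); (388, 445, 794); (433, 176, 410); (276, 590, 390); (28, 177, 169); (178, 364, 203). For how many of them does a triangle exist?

6

(75,253,371): 75+253 ≤ 371 → not valid
(143,190,256): 143+190 > 256 → valid
(388,445,794): 388+445 > 794 → valid
(176,410,433): 176+410 > 433 → valid
(276,390,590): 276+390 > 590 → valid
(28,169,177): 28+169 > 177 → valid
(178,203,364): 178+203 > 364 → valid
6 of the 7 triples form a triangle.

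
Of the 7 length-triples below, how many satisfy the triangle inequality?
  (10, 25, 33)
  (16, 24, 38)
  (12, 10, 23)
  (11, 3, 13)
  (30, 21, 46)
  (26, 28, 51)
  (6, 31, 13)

(10,25,33): 10+25 > 33 → valid
(16,24,38): 16+24 > 38 → valid
(10,12,23): 10+12 ≤ 23 → not valid
(3,11,13): 3+11 > 13 → valid
(21,30,46): 21+30 > 46 → valid
(26,28,51): 26+28 > 51 → valid
(6,13,31): 6+13 ≤ 31 → not valid
5 of the 7 triples form a triangle.

5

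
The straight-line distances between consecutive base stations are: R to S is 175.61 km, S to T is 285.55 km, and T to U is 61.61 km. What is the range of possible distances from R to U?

The maximum is all hops collinear in one direction: 175.61 + 285.55 + 61.61 = 522.77.
The longest hop is 285.55; the others sum to 237.22. Folding the others back against it leaves at least 285.55 − 237.22 = 48.33.

48.33 ≤ RU ≤ 522.77 km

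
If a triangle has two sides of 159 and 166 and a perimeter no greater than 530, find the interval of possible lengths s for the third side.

7 < s ≤ 205

Triangle inequality alone gives 7 < s < 325.
The perimeter condition gives s ≤ 530 − 159 − 166 = 205.
Intersecting the two: 7 < s ≤ 205.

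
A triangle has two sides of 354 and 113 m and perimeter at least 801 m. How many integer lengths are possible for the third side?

133

Triangle inequality: 241 < x < 467. Perimeter ≥ 801 gives x ≥ 801 − 354 − 113 = 334.
So 334 ≤ x < 467; integers 334 through 466: 133 values.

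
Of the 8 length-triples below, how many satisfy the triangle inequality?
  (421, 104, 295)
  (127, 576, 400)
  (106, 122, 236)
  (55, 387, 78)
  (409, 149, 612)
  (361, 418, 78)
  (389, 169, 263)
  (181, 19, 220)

(104,295,421): 104+295 ≤ 421 → not valid
(127,400,576): 127+400 ≤ 576 → not valid
(106,122,236): 106+122 ≤ 236 → not valid
(55,78,387): 55+78 ≤ 387 → not valid
(149,409,612): 149+409 ≤ 612 → not valid
(78,361,418): 78+361 > 418 → valid
(169,263,389): 169+263 > 389 → valid
(19,181,220): 19+181 ≤ 220 → not valid
2 of the 8 triples form a triangle.

2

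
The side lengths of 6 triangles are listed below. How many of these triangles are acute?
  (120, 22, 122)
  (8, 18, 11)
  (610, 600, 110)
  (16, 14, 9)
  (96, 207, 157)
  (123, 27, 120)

(120,22,122): 22²+120² = 14884 = 122² → right
(8,18,11): 8²+11² = 185 < 324 = 18² → obtuse
(610,600,110): 110²+600² = 372100 = 610² → right
(16,14,9): 9²+14² = 277 > 256 = 16² → acute
(96,207,157): 96²+157² = 33865 < 42849 = 207² → obtuse
(123,27,120): 27²+120² = 15129 = 123² → right
1 of the 6 is acute.

1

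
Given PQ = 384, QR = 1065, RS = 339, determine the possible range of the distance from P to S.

The maximum is all hops collinear in one direction: 384 + 1065 + 339 = 1788.
The longest hop is 1065; the others sum to 723. Folding the others back against it leaves at least 1065 − 723 = 342.

342 ≤ PS ≤ 1788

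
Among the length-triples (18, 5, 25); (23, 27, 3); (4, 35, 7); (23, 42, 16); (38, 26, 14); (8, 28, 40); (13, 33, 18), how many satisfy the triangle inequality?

(5,18,25): 5+18 ≤ 25 → not valid
(3,23,27): 3+23 ≤ 27 → not valid
(4,7,35): 4+7 ≤ 35 → not valid
(16,23,42): 16+23 ≤ 42 → not valid
(14,26,38): 14+26 > 38 → valid
(8,28,40): 8+28 ≤ 40 → not valid
(13,18,33): 13+18 ≤ 33 → not valid
1 of the 7 triples forms a triangle.

1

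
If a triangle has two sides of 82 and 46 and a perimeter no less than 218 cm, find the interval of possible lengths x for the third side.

90 ≤ x < 128

Triangle inequality alone gives 36 < x < 128.
The perimeter condition gives x ≥ 218 − 82 − 46 = 90.
Intersecting the two: 90 ≤ x < 128.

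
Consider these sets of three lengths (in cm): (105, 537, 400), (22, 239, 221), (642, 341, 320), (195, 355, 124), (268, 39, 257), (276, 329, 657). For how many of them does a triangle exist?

(105,400,537): 105+400 ≤ 537 → not valid
(22,221,239): 22+221 > 239 → valid
(320,341,642): 320+341 > 642 → valid
(124,195,355): 124+195 ≤ 355 → not valid
(39,257,268): 39+257 > 268 → valid
(276,329,657): 276+329 ≤ 657 → not valid
3 of the 6 triples form a triangle.

3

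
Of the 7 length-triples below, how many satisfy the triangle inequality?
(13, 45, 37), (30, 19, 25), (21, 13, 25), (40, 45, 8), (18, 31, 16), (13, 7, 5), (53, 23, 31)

6

(13,37,45): 13+37 > 45 → valid
(19,25,30): 19+25 > 30 → valid
(13,21,25): 13+21 > 25 → valid
(8,40,45): 8+40 > 45 → valid
(16,18,31): 16+18 > 31 → valid
(5,7,13): 5+7 ≤ 13 → not valid
(23,31,53): 23+31 > 53 → valid
6 of the 7 triples form a triangle.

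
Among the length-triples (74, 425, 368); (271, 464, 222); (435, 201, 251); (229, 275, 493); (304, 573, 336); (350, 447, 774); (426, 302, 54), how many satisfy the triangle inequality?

6

(74,368,425): 74+368 > 425 → valid
(222,271,464): 222+271 > 464 → valid
(201,251,435): 201+251 > 435 → valid
(229,275,493): 229+275 > 493 → valid
(304,336,573): 304+336 > 573 → valid
(350,447,774): 350+447 > 774 → valid
(54,302,426): 54+302 ≤ 426 → not valid
6 of the 7 triples form a triangle.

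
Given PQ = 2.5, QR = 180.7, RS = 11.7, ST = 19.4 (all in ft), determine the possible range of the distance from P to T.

147.1 ≤ PT ≤ 214.3 ft

The maximum is all hops collinear in one direction: 2.5 + 180.7 + 11.7 + 19.4 = 214.3.
The longest hop is 180.7; the others sum to 33.6. Folding the others back against it leaves at least 180.7 − 33.6 = 147.1.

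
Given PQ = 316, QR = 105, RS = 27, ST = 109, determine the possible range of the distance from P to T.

75 ≤ PT ≤ 557

The maximum is all hops collinear in one direction: 316 + 105 + 27 + 109 = 557.
The longest hop is 316; the others sum to 241. Folding the others back against it leaves at least 316 − 241 = 75.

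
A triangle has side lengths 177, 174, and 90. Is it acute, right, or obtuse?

acute

Compare the square of the longest side to the sum of squares of the other two: 90² + 174² = 38376 > 31329 = 177².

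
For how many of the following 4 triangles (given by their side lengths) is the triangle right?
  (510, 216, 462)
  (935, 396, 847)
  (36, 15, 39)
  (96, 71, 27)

3

(510,216,462): 216²+462² = 260100 = 510² → right
(935,396,847): 396²+847² = 874225 = 935² → right
(36,15,39): 15²+36² = 1521 = 39² → right
(96,71,27): 27²+71² = 5770 < 9216 = 96² → obtuse
3 of the 4 are right.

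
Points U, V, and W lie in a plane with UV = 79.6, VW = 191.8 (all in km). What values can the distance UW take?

112.2 ≤ UW ≤ 271.4 km

By the triangle inequality, |79.6 − 191.8| ≤ UW ≤ 79.6 + 191.8.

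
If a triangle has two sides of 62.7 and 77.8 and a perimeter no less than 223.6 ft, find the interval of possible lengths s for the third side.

83.1 ≤ s < 140.5

Triangle inequality alone gives 15.1 < s < 140.5.
The perimeter condition gives s ≥ 223.6 − 62.7 − 77.8 = 83.1.
Intersecting the two: 83.1 ≤ s < 140.5.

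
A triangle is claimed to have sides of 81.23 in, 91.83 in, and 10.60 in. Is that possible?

The two shorter sides sum to 91.83, exactly equal to the longest side 91.83.
That gives only a degenerate (flat) triangle — the inequality must be strict.

No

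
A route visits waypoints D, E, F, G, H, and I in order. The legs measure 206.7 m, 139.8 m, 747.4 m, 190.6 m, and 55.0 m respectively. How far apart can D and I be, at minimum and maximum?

The maximum is all hops collinear in one direction: 206.7 + 139.8 + 747.4 + 190.6 + 55.0 = 1339.5.
The longest hop is 747.4; the others sum to 592.1. Folding the others back against it leaves at least 747.4 − 592.1 = 155.3.

155.3 ≤ DI ≤ 1339.5 m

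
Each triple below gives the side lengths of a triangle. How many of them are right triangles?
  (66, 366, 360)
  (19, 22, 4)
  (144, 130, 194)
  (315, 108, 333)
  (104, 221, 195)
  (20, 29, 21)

(66,366,360): 66²+360² = 133956 = 366² → right
(19,22,4): 4²+19² = 377 < 484 = 22² → obtuse
(144,130,194): 130²+144² = 37636 = 194² → right
(315,108,333): 108²+315² = 110889 = 333² → right
(104,221,195): 104²+195² = 48841 = 221² → right
(20,29,21): 20²+21² = 841 = 29² → right
5 of the 6 are right.

5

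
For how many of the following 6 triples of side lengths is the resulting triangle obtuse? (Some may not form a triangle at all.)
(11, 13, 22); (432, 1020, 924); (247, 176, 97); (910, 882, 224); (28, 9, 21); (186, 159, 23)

(11,13,22): 11²+13² = 290 < 484 = 22² → obtuse
(432,1020,924): 432²+924² = 1040400 = 1020² → right
(247,176,97): 97²+176² = 40385 < 61009 = 247² → obtuse
(910,882,224): 224²+882² = 828100 = 910² → right
(28,9,21): 9²+21² = 522 < 784 = 28² → obtuse
(186,159,23): 23+159 ≤ 186, not a triangle
3 of the 6 are obtuse.

3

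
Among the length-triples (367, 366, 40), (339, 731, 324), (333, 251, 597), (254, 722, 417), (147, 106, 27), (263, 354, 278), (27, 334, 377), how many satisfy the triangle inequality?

2

(40,366,367): 40+366 > 367 → valid
(324,339,731): 324+339 ≤ 731 → not valid
(251,333,597): 251+333 ≤ 597 → not valid
(254,417,722): 254+417 ≤ 722 → not valid
(27,106,147): 27+106 ≤ 147 → not valid
(263,278,354): 263+278 > 354 → valid
(27,334,377): 27+334 ≤ 377 → not valid
2 of the 7 triples form a triangle.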